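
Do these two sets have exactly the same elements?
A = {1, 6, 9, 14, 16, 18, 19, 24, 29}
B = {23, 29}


Two sets are equal iff they have exactly the same elements.
A = {1, 6, 9, 14, 16, 18, 19, 24, 29}
B = {23, 29}
Differences: {1, 6, 9, 14, 16, 18, 19, 23, 24}
A ≠ B

No, A ≠ B


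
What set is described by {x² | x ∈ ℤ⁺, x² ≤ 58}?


Checking each candidate:
Condition: positive perfect squares ≤ 58
Result = {1, 4, 9, 16, 25, 36, 49}

{1, 4, 9, 16, 25, 36, 49}


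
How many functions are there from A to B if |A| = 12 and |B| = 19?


Each of |A| = 12 inputs maps to any of |B| = 19 outputs.
# functions = |B|^|A| = 19^12
= 2213314919066161

Number of functions = 2213314919066161


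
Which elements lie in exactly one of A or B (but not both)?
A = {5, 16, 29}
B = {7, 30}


A △ B = (A \ B) ∪ (B \ A) = elements in exactly one of A or B
A \ B = {5, 16, 29}
B \ A = {7, 30}
A △ B = {5, 7, 16, 29, 30}

A △ B = {5, 7, 16, 29, 30}


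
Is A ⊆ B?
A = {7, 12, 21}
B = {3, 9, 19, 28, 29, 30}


A ⊆ B means every element of A is in B.
Elements in A not in B: {7, 12, 21}
So A ⊄ B.

No, A ⊄ B


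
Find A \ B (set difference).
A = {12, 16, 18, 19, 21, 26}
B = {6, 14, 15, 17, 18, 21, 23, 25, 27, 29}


A \ B = elements in A but not in B
A = {12, 16, 18, 19, 21, 26}
B = {6, 14, 15, 17, 18, 21, 23, 25, 27, 29}
Remove from A any elements in B
A \ B = {12, 16, 19, 26}

A \ B = {12, 16, 19, 26}


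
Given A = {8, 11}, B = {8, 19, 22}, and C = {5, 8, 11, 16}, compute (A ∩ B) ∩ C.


A ∩ B = {8}
(A ∩ B) ∩ C = {8}

A ∩ B ∩ C = {8}


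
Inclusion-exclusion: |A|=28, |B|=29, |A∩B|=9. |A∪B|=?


|A ∪ B| = |A| + |B| - |A ∩ B|
= 28 + 29 - 9
= 48

|A ∪ B| = 48


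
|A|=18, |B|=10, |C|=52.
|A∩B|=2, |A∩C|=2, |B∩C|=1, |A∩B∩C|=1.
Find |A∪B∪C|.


|A∪B∪C| = |A|+|B|+|C| - |A∩B|-|A∩C|-|B∩C| + |A∩B∩C|
= 18+10+52 - 2-2-1 + 1
= 80 - 5 + 1
= 76

|A ∪ B ∪ C| = 76


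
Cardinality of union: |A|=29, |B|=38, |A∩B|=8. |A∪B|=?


|A ∪ B| = |A| + |B| - |A ∩ B|
= 29 + 38 - 8
= 59

|A ∪ B| = 59


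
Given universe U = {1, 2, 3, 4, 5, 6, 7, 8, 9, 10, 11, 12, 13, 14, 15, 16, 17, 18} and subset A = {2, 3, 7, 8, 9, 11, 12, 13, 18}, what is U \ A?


Aᶜ = U \ A = elements in U but not in A
U = {1, 2, 3, 4, 5, 6, 7, 8, 9, 10, 11, 12, 13, 14, 15, 16, 17, 18}
A = {2, 3, 7, 8, 9, 11, 12, 13, 18}
Aᶜ = {1, 4, 5, 6, 10, 14, 15, 16, 17}

Aᶜ = {1, 4, 5, 6, 10, 14, 15, 16, 17}


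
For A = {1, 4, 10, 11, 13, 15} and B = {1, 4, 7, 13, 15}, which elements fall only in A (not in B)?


A = {1, 4, 10, 11, 13, 15}
B = {1, 4, 7, 13, 15}
Region: only in A (not in B)
Elements: {10, 11}

Elements only in A (not in B): {10, 11}


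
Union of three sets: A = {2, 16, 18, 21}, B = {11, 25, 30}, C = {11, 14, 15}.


A ∪ B = {2, 11, 16, 18, 21, 25, 30}
(A ∪ B) ∪ C = {2, 11, 14, 15, 16, 18, 21, 25, 30}

A ∪ B ∪ C = {2, 11, 14, 15, 16, 18, 21, 25, 30}


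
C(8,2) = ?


C(n,k) = n! / (k!(n-k)!)
C(8,2) = 8! / (2!6!)
= 28

C(8,2) = 28


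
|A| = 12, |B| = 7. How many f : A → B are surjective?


n = |A| = 12, k = |B| = 7. Surjections via inclusion-exclusion:
S(n,k) = Σ(-1)^i × C(k,i) × (k-i)^n, i=0 to k
i=0: (-1)^0×C(7,0)×7^12 = 13841287201
i=1: (-1)^1×C(7,1)×6^12 = -15237476352
i=2: (-1)^2×C(7,2)×5^12 = 5126953125
i=3: (-1)^3×C(7,3)×4^12 = -587202560
i=4: (-1)^4×C(7,4)×3^12 = 18600435
i=5: (-1)^5×C(7,5)×2^12 = -86016
i=6: (-1)^6×C(7,6)×1^12 = 7
i=7: (-1)^7×C(7,7)×0^12 = 0
Total = 3162075840

Number of surjections = 3162075840


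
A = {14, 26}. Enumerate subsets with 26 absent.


A subset of A that omits 26 is a subset of A \ {26}, so there are 2^(n-1) = 2^1 = 2 of them.
Subsets excluding 26: ∅, {14}

Subsets excluding 26 (2 total): ∅, {14}


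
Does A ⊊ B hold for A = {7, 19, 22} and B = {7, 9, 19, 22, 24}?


A ⊂ B requires: A ⊆ B AND A ≠ B.
A ⊆ B? Yes
A = B? No
A ⊂ B: Yes (A is a proper subset of B)

Yes, A ⊂ B


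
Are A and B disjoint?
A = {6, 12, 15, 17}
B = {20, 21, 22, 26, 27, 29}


Disjoint means A ∩ B = ∅.
A ∩ B = ∅
A ∩ B = ∅, so A and B are disjoint.

Yes, A and B are disjoint


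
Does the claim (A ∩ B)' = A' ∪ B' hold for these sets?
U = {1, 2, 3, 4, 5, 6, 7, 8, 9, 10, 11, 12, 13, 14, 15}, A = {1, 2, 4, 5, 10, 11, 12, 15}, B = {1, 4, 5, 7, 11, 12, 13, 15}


LHS: A ∩ B = {1, 4, 5, 11, 12, 15}
(A ∩ B)' = U \ (A ∩ B) = {2, 3, 6, 7, 8, 9, 10, 13, 14}
A' = {3, 6, 7, 8, 9, 13, 14}, B' = {2, 3, 6, 8, 9, 10, 14}
Claimed RHS: A' ∪ B' = {2, 3, 6, 7, 8, 9, 10, 13, 14}
Identity is VALID: LHS = RHS = {2, 3, 6, 7, 8, 9, 10, 13, 14} ✓

Identity is valid. (A ∩ B)' = A' ∪ B' = {2, 3, 6, 7, 8, 9, 10, 13, 14}


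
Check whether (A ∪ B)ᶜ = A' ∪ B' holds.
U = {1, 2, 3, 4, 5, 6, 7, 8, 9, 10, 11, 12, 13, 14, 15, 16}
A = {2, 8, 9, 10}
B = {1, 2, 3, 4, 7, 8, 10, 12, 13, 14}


LHS: A ∪ B = {1, 2, 3, 4, 7, 8, 9, 10, 12, 13, 14}
(A ∪ B)' = U \ (A ∪ B) = {5, 6, 11, 15, 16}
A' = {1, 3, 4, 5, 6, 7, 11, 12, 13, 14, 15, 16}, B' = {5, 6, 9, 11, 15, 16}
Claimed RHS: A' ∪ B' = {1, 3, 4, 5, 6, 7, 9, 11, 12, 13, 14, 15, 16}
Identity is INVALID: LHS = {5, 6, 11, 15, 16} but the RHS claimed here equals {1, 3, 4, 5, 6, 7, 9, 11, 12, 13, 14, 15, 16}. The correct form is (A ∪ B)' = A' ∩ B'.

Identity is invalid: (A ∪ B)' = {5, 6, 11, 15, 16} but A' ∪ B' = {1, 3, 4, 5, 6, 7, 9, 11, 12, 13, 14, 15, 16}. The correct De Morgan law is (A ∪ B)' = A' ∩ B'.


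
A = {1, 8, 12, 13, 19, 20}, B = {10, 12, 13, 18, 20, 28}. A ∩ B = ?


A ∩ B = elements in both A and B
A = {1, 8, 12, 13, 19, 20}
B = {10, 12, 13, 18, 20, 28}
A ∩ B = {12, 13, 20}

A ∩ B = {12, 13, 20}


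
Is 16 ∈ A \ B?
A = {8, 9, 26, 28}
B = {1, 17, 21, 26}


A = {8, 9, 26, 28}, B = {1, 17, 21, 26}
A \ B = elements in A but not in B
A \ B = {8, 9, 28}
Checking if 16 ∈ A \ B
16 is not in A \ B → False

16 ∉ A \ B


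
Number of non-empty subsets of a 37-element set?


Total subsets = 2^n = 2^37 = 137438953472
Non-empty subsets exclude the empty set: 2^n - 1
= 137438953472 - 1
= 137438953471

Number of non-empty subsets = 137438953471


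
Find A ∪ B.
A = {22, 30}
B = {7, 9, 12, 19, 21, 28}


A ∪ B = all elements in A or B (or both)
A = {22, 30}
B = {7, 9, 12, 19, 21, 28}
A ∪ B = {7, 9, 12, 19, 21, 22, 28, 30}

A ∪ B = {7, 9, 12, 19, 21, 22, 28, 30}


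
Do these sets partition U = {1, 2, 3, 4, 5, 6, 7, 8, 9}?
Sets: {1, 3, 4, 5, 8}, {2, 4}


A partition requires: (1) non-empty parts, (2) pairwise disjoint, (3) union = U
Parts: {1, 3, 4, 5, 8}, {2, 4}
Union of parts: {1, 2, 3, 4, 5, 8}
U = {1, 2, 3, 4, 5, 6, 7, 8, 9}
All non-empty? True
Pairwise disjoint? False
Covers U? False

No, not a valid partition


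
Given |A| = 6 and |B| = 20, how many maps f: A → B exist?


Each of |A| = 6 inputs maps to any of |B| = 20 outputs.
# functions = |B|^|A| = 20^6
= 64000000

Number of functions = 64000000


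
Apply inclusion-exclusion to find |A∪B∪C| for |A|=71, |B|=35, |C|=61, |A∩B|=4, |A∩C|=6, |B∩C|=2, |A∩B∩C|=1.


|A∪B∪C| = |A|+|B|+|C| - |A∩B|-|A∩C|-|B∩C| + |A∩B∩C|
= 71+35+61 - 4-6-2 + 1
= 167 - 12 + 1
= 156

|A ∪ B ∪ C| = 156


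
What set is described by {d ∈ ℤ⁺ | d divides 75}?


Checking each candidate:
Condition: positive divisors of 75
Result = {1, 3, 5, 15, 25, 75}

{1, 3, 5, 15, 25, 75}


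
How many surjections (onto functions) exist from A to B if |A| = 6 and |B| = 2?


n = |A| = 6, k = |B| = 2. Surjections via inclusion-exclusion:
S(n,k) = Σ(-1)^i × C(k,i) × (k-i)^n, i=0 to k
i=0: (-1)^0×C(2,0)×2^6 = 64
i=1: (-1)^1×C(2,1)×1^6 = -2
i=2: (-1)^2×C(2,2)×0^6 = 0
Total = 62

Number of surjections = 62


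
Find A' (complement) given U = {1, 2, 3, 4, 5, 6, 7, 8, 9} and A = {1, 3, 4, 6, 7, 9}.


Aᶜ = U \ A = elements in U but not in A
U = {1, 2, 3, 4, 5, 6, 7, 8, 9}
A = {1, 3, 4, 6, 7, 9}
Aᶜ = {2, 5, 8}

Aᶜ = {2, 5, 8}


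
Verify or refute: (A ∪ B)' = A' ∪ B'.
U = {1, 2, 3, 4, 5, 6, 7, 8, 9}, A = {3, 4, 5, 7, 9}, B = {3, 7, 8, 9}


LHS: A ∪ B = {3, 4, 5, 7, 8, 9}
(A ∪ B)' = U \ (A ∪ B) = {1, 2, 6}
A' = {1, 2, 6, 8}, B' = {1, 2, 4, 5, 6}
Claimed RHS: A' ∪ B' = {1, 2, 4, 5, 6, 8}
Identity is INVALID: LHS = {1, 2, 6} but the RHS claimed here equals {1, 2, 4, 5, 6, 8}. The correct form is (A ∪ B)' = A' ∩ B'.

Identity is invalid: (A ∪ B)' = {1, 2, 6} but A' ∪ B' = {1, 2, 4, 5, 6, 8}. The correct De Morgan law is (A ∪ B)' = A' ∩ B'.


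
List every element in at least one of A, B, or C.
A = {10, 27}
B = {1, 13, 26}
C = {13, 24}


A ∪ B = {1, 10, 13, 26, 27}
(A ∪ B) ∪ C = {1, 10, 13, 24, 26, 27}

A ∪ B ∪ C = {1, 10, 13, 24, 26, 27}


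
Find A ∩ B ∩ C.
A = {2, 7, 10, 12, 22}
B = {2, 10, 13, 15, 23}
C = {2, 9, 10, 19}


A ∩ B = {2, 10}
(A ∩ B) ∩ C = {2, 10}

A ∩ B ∩ C = {2, 10}


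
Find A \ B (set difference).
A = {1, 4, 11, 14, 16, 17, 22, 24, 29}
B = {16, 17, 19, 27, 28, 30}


A \ B = elements in A but not in B
A = {1, 4, 11, 14, 16, 17, 22, 24, 29}
B = {16, 17, 19, 27, 28, 30}
Remove from A any elements in B
A \ B = {1, 4, 11, 14, 22, 24, 29}

A \ B = {1, 4, 11, 14, 22, 24, 29}


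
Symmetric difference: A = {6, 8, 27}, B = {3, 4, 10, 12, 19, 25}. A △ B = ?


A △ B = (A \ B) ∪ (B \ A) = elements in exactly one of A or B
A \ B = {6, 8, 27}
B \ A = {3, 4, 10, 12, 19, 25}
A △ B = {3, 4, 6, 8, 10, 12, 19, 25, 27}

A △ B = {3, 4, 6, 8, 10, 12, 19, 25, 27}


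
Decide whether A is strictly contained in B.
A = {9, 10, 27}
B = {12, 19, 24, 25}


A ⊂ B requires: A ⊆ B AND A ≠ B.
A ⊆ B? No
A ⊄ B, so A is not a proper subset.

No, A is not a proper subset of B


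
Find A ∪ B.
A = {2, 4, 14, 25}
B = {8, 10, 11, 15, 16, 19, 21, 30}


A ∪ B = all elements in A or B (or both)
A = {2, 4, 14, 25}
B = {8, 10, 11, 15, 16, 19, 21, 30}
A ∪ B = {2, 4, 8, 10, 11, 14, 15, 16, 19, 21, 25, 30}

A ∪ B = {2, 4, 8, 10, 11, 14, 15, 16, 19, 21, 25, 30}


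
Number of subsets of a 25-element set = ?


Number of subsets = 2^n
= 2^25
= 33554432

|P(A)| = 33554432


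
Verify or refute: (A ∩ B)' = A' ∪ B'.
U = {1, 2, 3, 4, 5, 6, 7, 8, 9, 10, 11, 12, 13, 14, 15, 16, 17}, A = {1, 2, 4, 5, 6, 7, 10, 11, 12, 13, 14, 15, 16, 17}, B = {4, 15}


LHS: A ∩ B = {4, 15}
(A ∩ B)' = U \ (A ∩ B) = {1, 2, 3, 5, 6, 7, 8, 9, 10, 11, 12, 13, 14, 16, 17}
A' = {3, 8, 9}, B' = {1, 2, 3, 5, 6, 7, 8, 9, 10, 11, 12, 13, 14, 16, 17}
Claimed RHS: A' ∪ B' = {1, 2, 3, 5, 6, 7, 8, 9, 10, 11, 12, 13, 14, 16, 17}
Identity is VALID: LHS = RHS = {1, 2, 3, 5, 6, 7, 8, 9, 10, 11, 12, 13, 14, 16, 17} ✓

Identity is valid. (A ∩ B)' = A' ∪ B' = {1, 2, 3, 5, 6, 7, 8, 9, 10, 11, 12, 13, 14, 16, 17}


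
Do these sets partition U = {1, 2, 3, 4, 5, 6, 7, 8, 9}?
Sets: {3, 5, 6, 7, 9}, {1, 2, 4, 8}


A partition requires: (1) non-empty parts, (2) pairwise disjoint, (3) union = U
Parts: {3, 5, 6, 7, 9}, {1, 2, 4, 8}
Union of parts: {1, 2, 3, 4, 5, 6, 7, 8, 9}
U = {1, 2, 3, 4, 5, 6, 7, 8, 9}
All non-empty? True
Pairwise disjoint? True
Covers U? True

Yes, valid partition


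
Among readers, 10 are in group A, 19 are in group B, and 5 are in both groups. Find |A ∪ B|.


|A ∪ B| = |A| + |B| - |A ∩ B|
= 10 + 19 - 5
= 24

|A ∪ B| = 24


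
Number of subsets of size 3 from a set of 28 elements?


C(n,k) = n! / (k!(n-k)!)
C(28,3) = 28! / (3!25!)
= 3276

C(28,3) = 3276


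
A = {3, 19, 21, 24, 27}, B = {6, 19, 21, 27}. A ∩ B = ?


A ∩ B = elements in both A and B
A = {3, 19, 21, 24, 27}
B = {6, 19, 21, 27}
A ∩ B = {19, 21, 27}

A ∩ B = {19, 21, 27}


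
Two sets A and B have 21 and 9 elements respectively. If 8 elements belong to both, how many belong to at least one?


|A ∪ B| = |A| + |B| - |A ∩ B|
= 21 + 9 - 8
= 22

|A ∪ B| = 22


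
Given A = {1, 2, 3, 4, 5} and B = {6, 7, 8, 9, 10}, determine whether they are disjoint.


Disjoint means A ∩ B = ∅.
A ∩ B = ∅
A ∩ B = ∅, so A and B are disjoint.

Yes, A and B are disjoint


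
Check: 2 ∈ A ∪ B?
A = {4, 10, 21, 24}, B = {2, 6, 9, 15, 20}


A = {4, 10, 21, 24}, B = {2, 6, 9, 15, 20}
A ∪ B = all elements in A or B
A ∪ B = {2, 4, 6, 9, 10, 15, 20, 21, 24}
Checking if 2 ∈ A ∪ B
2 is in A ∪ B → True

2 ∈ A ∪ B


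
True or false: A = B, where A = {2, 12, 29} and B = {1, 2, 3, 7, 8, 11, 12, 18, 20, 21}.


Two sets are equal iff they have exactly the same elements.
A = {2, 12, 29}
B = {1, 2, 3, 7, 8, 11, 12, 18, 20, 21}
Differences: {1, 3, 7, 8, 11, 18, 20, 21, 29}
A ≠ B

No, A ≠ B


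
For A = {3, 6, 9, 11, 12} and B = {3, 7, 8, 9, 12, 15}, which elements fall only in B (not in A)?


A = {3, 6, 9, 11, 12}
B = {3, 7, 8, 9, 12, 15}
Region: only in B (not in A)
Elements: {7, 8, 15}

Elements only in B (not in A): {7, 8, 15}


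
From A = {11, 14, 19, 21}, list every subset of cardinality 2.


|A| = 4, so A has C(4,2) = 6 subsets of size 2.
Enumerate by choosing 2 elements from A at a time:
{11, 14}, {11, 19}, {11, 21}, {14, 19}, {14, 21}, {19, 21}

2-element subsets (6 total): {11, 14}, {11, 19}, {11, 21}, {14, 19}, {14, 21}, {19, 21}


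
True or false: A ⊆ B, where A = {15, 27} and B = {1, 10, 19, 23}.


A ⊆ B means every element of A is in B.
Elements in A not in B: {15, 27}
So A ⊄ B.

No, A ⊄ B


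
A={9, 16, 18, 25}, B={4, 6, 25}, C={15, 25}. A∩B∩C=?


A ∩ B = {25}
(A ∩ B) ∩ C = {25}

A ∩ B ∩ C = {25}


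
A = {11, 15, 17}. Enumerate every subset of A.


|A| = 3, so |P(A)| = 2^3 = 8
Enumerate subsets by cardinality (0 to 3):
∅, {11}, {15}, {17}, {11, 15}, {11, 17}, {15, 17}, {11, 15, 17}

P(A) has 8 subsets: ∅, {11}, {15}, {17}, {11, 15}, {11, 17}, {15, 17}, {11, 15, 17}


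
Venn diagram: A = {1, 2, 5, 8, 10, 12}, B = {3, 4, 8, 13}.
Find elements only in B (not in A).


A = {1, 2, 5, 8, 10, 12}
B = {3, 4, 8, 13}
Region: only in B (not in A)
Elements: {3, 4, 13}

Elements only in B (not in A): {3, 4, 13}


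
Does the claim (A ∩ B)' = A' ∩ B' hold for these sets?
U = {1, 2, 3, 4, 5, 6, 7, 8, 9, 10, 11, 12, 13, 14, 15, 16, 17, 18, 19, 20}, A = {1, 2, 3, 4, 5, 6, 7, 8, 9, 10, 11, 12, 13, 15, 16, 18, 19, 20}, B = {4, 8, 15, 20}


LHS: A ∩ B = {4, 8, 15, 20}
(A ∩ B)' = U \ (A ∩ B) = {1, 2, 3, 5, 6, 7, 9, 10, 11, 12, 13, 14, 16, 17, 18, 19}
A' = {14, 17}, B' = {1, 2, 3, 5, 6, 7, 9, 10, 11, 12, 13, 14, 16, 17, 18, 19}
Claimed RHS: A' ∩ B' = {14, 17}
Identity is INVALID: LHS = {1, 2, 3, 5, 6, 7, 9, 10, 11, 12, 13, 14, 16, 17, 18, 19} but the RHS claimed here equals {14, 17}. The correct form is (A ∩ B)' = A' ∪ B'.

Identity is invalid: (A ∩ B)' = {1, 2, 3, 5, 6, 7, 9, 10, 11, 12, 13, 14, 16, 17, 18, 19} but A' ∩ B' = {14, 17}. The correct De Morgan law is (A ∩ B)' = A' ∪ B'.


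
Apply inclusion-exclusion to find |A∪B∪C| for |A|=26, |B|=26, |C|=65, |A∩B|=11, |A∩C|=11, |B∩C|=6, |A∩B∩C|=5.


|A∪B∪C| = |A|+|B|+|C| - |A∩B|-|A∩C|-|B∩C| + |A∩B∩C|
= 26+26+65 - 11-11-6 + 5
= 117 - 28 + 5
= 94

|A ∪ B ∪ C| = 94


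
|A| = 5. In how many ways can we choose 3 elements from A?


C(n,k) = n! / (k!(n-k)!)
C(5,3) = 5! / (3!2!)
= 10

C(5,3) = 10


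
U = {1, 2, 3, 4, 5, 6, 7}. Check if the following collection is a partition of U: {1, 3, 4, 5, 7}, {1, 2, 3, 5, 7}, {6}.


A partition requires: (1) non-empty parts, (2) pairwise disjoint, (3) union = U
Parts: {1, 3, 4, 5, 7}, {1, 2, 3, 5, 7}, {6}
Union of parts: {1, 2, 3, 4, 5, 6, 7}
U = {1, 2, 3, 4, 5, 6, 7}
All non-empty? True
Pairwise disjoint? False
Covers U? True

No, not a valid partition


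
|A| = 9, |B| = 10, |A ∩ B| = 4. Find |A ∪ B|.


|A ∪ B| = |A| + |B| - |A ∩ B|
= 9 + 10 - 4
= 15

|A ∪ B| = 15


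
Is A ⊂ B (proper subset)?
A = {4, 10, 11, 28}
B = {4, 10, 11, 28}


A ⊂ B requires: A ⊆ B AND A ≠ B.
A ⊆ B? Yes
A = B? Yes
A = B, so A is not a PROPER subset.

No, A is not a proper subset of B


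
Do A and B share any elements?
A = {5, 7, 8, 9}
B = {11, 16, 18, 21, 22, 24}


Disjoint means A ∩ B = ∅.
A ∩ B = ∅
A ∩ B = ∅, so A and B are disjoint.

No — A and B share no elements (A ∩ B = ∅), so they are disjoint


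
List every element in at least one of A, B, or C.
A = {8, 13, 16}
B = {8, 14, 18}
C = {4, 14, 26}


A ∪ B = {8, 13, 14, 16, 18}
(A ∪ B) ∪ C = {4, 8, 13, 14, 16, 18, 26}

A ∪ B ∪ C = {4, 8, 13, 14, 16, 18, 26}


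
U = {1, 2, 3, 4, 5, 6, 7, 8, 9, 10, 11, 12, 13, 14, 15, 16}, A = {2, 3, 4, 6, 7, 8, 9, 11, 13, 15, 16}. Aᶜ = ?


Aᶜ = U \ A = elements in U but not in A
U = {1, 2, 3, 4, 5, 6, 7, 8, 9, 10, 11, 12, 13, 14, 15, 16}
A = {2, 3, 4, 6, 7, 8, 9, 11, 13, 15, 16}
Aᶜ = {1, 5, 10, 12, 14}

Aᶜ = {1, 5, 10, 12, 14}


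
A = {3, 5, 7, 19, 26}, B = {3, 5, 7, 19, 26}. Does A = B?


Two sets are equal iff they have exactly the same elements.
A = {3, 5, 7, 19, 26}
B = {3, 5, 7, 19, 26}
Same elements → A = B

Yes, A = B


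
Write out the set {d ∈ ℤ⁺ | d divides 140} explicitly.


Checking each candidate:
Condition: positive divisors of 140
Result = {1, 2, 4, 5, 7, 10, 14, 20, 28, 35, 70, 140}

{1, 2, 4, 5, 7, 10, 14, 20, 28, 35, 70, 140}


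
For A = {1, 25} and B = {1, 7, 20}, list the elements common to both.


A ∩ B = elements in both A and B
A = {1, 25}
B = {1, 7, 20}
A ∩ B = {1}

A ∩ B = {1}


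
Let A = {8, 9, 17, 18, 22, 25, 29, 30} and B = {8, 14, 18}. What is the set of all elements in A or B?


A ∪ B = all elements in A or B (or both)
A = {8, 9, 17, 18, 22, 25, 29, 30}
B = {8, 14, 18}
A ∪ B = {8, 9, 14, 17, 18, 22, 25, 29, 30}

A ∪ B = {8, 9, 14, 17, 18, 22, 25, 29, 30}


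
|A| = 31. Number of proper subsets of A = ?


Total subsets = 2^n = 2^31 = 2147483648
Proper subsets exclude the set itself: 2^n - 1
= 2147483648 - 1
= 2147483647

Number of proper subsets = 2147483647


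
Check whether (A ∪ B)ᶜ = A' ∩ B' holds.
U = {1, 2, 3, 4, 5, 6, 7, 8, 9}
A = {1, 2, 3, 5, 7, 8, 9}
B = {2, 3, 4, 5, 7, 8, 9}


LHS: A ∪ B = {1, 2, 3, 4, 5, 7, 8, 9}
(A ∪ B)' = U \ (A ∪ B) = {6}
A' = {4, 6}, B' = {1, 6}
Claimed RHS: A' ∩ B' = {6}
Identity is VALID: LHS = RHS = {6} ✓

Identity is valid. (A ∪ B)' = A' ∩ B' = {6}


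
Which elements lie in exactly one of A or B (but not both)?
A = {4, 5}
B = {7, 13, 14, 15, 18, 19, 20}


A △ B = (A \ B) ∪ (B \ A) = elements in exactly one of A or B
A \ B = {4, 5}
B \ A = {7, 13, 14, 15, 18, 19, 20}
A △ B = {4, 5, 7, 13, 14, 15, 18, 19, 20}

A △ B = {4, 5, 7, 13, 14, 15, 18, 19, 20}


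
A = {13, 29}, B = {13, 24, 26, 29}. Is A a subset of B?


A ⊆ B means every element of A is in B.
All elements of A are in B.
So A ⊆ B.

Yes, A ⊆ B


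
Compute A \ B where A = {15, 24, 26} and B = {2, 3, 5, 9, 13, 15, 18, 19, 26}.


A \ B = elements in A but not in B
A = {15, 24, 26}
B = {2, 3, 5, 9, 13, 15, 18, 19, 26}
Remove from A any elements in B
A \ B = {24}

A \ B = {24}


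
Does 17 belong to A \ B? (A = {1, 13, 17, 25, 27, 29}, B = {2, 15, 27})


A = {1, 13, 17, 25, 27, 29}, B = {2, 15, 27}
A \ B = elements in A but not in B
A \ B = {1, 13, 17, 25, 29}
Checking if 17 ∈ A \ B
17 is in A \ B → True

17 ∈ A \ B


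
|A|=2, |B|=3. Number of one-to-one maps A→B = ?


An injection sends each of |A| = 2 inputs to a distinct output in B.
# injections = |B|·(|B|-1)·…·(|B|-|A|+1) = 3! / (3 - 2)!
= 3 × 2
= 6

Number of injections = 6


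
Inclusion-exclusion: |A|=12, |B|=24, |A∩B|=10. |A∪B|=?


|A ∪ B| = |A| + |B| - |A ∩ B|
= 12 + 24 - 10
= 26

|A ∪ B| = 26


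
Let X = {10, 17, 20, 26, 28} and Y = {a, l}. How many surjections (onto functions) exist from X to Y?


n = |X| = 5, k = |Y| = 2. Surjections via inclusion-exclusion:
S(n,k) = Σ(-1)^i × C(k,i) × (k-i)^n, i=0 to k
i=0: (-1)^0×C(2,0)×2^5 = 32
i=1: (-1)^1×C(2,1)×1^5 = -2
i=2: (-1)^2×C(2,2)×0^5 = 0
Total = 30

Number of surjections = 30


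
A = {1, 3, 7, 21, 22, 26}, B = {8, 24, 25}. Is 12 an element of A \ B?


A = {1, 3, 7, 21, 22, 26}, B = {8, 24, 25}
A \ B = elements in A but not in B
A \ B = {1, 3, 7, 21, 22, 26}
Checking if 12 ∈ A \ B
12 is not in A \ B → False

12 ∉ A \ B


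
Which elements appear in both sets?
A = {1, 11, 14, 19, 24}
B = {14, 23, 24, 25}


A ∩ B = elements in both A and B
A = {1, 11, 14, 19, 24}
B = {14, 23, 24, 25}
A ∩ B = {14, 24}

A ∩ B = {14, 24}


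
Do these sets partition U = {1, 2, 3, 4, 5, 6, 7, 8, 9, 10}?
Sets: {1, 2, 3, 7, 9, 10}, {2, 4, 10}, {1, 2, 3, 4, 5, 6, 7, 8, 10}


A partition requires: (1) non-empty parts, (2) pairwise disjoint, (3) union = U
Parts: {1, 2, 3, 7, 9, 10}, {2, 4, 10}, {1, 2, 3, 4, 5, 6, 7, 8, 10}
Union of parts: {1, 2, 3, 4, 5, 6, 7, 8, 9, 10}
U = {1, 2, 3, 4, 5, 6, 7, 8, 9, 10}
All non-empty? True
Pairwise disjoint? False
Covers U? True

No, not a valid partition


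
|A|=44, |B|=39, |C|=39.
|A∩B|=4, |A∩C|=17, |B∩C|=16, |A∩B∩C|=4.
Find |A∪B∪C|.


|A∪B∪C| = |A|+|B|+|C| - |A∩B|-|A∩C|-|B∩C| + |A∩B∩C|
= 44+39+39 - 4-17-16 + 4
= 122 - 37 + 4
= 89

|A ∪ B ∪ C| = 89


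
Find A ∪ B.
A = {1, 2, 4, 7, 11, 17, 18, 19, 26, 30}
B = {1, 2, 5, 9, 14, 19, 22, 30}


A ∪ B = all elements in A or B (or both)
A = {1, 2, 4, 7, 11, 17, 18, 19, 26, 30}
B = {1, 2, 5, 9, 14, 19, 22, 30}
A ∪ B = {1, 2, 4, 5, 7, 9, 11, 14, 17, 18, 19, 22, 26, 30}

A ∪ B = {1, 2, 4, 5, 7, 9, 11, 14, 17, 18, 19, 22, 26, 30}


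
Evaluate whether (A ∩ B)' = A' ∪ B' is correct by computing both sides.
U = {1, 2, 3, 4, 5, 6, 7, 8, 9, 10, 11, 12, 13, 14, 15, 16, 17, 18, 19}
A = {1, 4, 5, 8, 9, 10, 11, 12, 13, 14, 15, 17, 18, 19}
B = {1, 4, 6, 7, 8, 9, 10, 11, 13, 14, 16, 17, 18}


LHS: A ∩ B = {1, 4, 8, 9, 10, 11, 13, 14, 17, 18}
(A ∩ B)' = U \ (A ∩ B) = {2, 3, 5, 6, 7, 12, 15, 16, 19}
A' = {2, 3, 6, 7, 16}, B' = {2, 3, 5, 12, 15, 19}
Claimed RHS: A' ∪ B' = {2, 3, 5, 6, 7, 12, 15, 16, 19}
Identity is VALID: LHS = RHS = {2, 3, 5, 6, 7, 12, 15, 16, 19} ✓

Identity is valid. (A ∩ B)' = A' ∪ B' = {2, 3, 5, 6, 7, 12, 15, 16, 19}


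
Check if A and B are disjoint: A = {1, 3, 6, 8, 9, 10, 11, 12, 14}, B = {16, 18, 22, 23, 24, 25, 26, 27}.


Disjoint means A ∩ B = ∅.
A ∩ B = ∅
A ∩ B = ∅, so A and B are disjoint.

Yes, A and B are disjoint


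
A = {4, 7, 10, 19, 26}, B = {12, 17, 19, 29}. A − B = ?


A \ B = elements in A but not in B
A = {4, 7, 10, 19, 26}
B = {12, 17, 19, 29}
Remove from A any elements in B
A \ B = {4, 7, 10, 26}

A \ B = {4, 7, 10, 26}


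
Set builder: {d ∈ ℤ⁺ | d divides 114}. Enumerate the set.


Checking each candidate:
Condition: positive divisors of 114
Result = {1, 2, 3, 6, 19, 38, 57, 114}

{1, 2, 3, 6, 19, 38, 57, 114}


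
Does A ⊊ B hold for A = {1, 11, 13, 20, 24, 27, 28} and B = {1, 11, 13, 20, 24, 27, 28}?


A ⊂ B requires: A ⊆ B AND A ≠ B.
A ⊆ B? Yes
A = B? Yes
A = B, so A is not a PROPER subset.

No, A is not a proper subset of B


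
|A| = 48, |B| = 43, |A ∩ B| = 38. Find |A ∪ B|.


|A ∪ B| = |A| + |B| - |A ∩ B|
= 48 + 43 - 38
= 53

|A ∪ B| = 53


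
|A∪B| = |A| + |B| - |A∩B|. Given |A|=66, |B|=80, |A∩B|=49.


|A ∪ B| = |A| + |B| - |A ∩ B|
= 66 + 80 - 49
= 97

|A ∪ B| = 97


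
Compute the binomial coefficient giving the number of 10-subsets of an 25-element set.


C(n,k) = n! / (k!(n-k)!)
C(25,10) = 25! / (10!15!)
= 3268760

C(25,10) = 3268760


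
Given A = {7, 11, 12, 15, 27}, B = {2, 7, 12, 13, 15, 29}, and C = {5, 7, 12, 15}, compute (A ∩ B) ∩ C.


A ∩ B = {7, 12, 15}
(A ∩ B) ∩ C = {7, 12, 15}

A ∩ B ∩ C = {7, 12, 15}


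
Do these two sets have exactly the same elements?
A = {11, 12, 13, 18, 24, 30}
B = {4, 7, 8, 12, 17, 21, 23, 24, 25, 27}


Two sets are equal iff they have exactly the same elements.
A = {11, 12, 13, 18, 24, 30}
B = {4, 7, 8, 12, 17, 21, 23, 24, 25, 27}
Differences: {4, 7, 8, 11, 13, 17, 18, 21, 23, 25, 27, 30}
A ≠ B

No, A ≠ B


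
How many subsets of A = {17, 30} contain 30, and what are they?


A subset of A contains 30 iff the remaining 1 elements form any subset of A \ {30}.
Count: 2^(n-1) = 2^1 = 2
Subsets containing 30: {30}, {17, 30}

Subsets containing 30 (2 total): {30}, {17, 30}


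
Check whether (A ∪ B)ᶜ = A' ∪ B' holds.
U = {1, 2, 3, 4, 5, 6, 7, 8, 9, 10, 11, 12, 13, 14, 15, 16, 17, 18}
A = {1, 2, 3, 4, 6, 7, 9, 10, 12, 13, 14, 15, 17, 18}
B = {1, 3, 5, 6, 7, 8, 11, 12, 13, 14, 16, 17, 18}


LHS: A ∪ B = {1, 2, 3, 4, 5, 6, 7, 8, 9, 10, 11, 12, 13, 14, 15, 16, 17, 18}
(A ∪ B)' = U \ (A ∪ B) = ∅
A' = {5, 8, 11, 16}, B' = {2, 4, 9, 10, 15}
Claimed RHS: A' ∪ B' = {2, 4, 5, 8, 9, 10, 11, 15, 16}
Identity is INVALID: LHS = ∅ but the RHS claimed here equals {2, 4, 5, 8, 9, 10, 11, 15, 16}. The correct form is (A ∪ B)' = A' ∩ B'.

Identity is invalid: (A ∪ B)' = ∅ but A' ∪ B' = {2, 4, 5, 8, 9, 10, 11, 15, 16}. The correct De Morgan law is (A ∪ B)' = A' ∩ B'.


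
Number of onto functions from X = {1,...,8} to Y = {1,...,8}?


n = |X| = 8, k = |Y| = 8. Surjections via inclusion-exclusion:
S(n,k) = Σ(-1)^i × C(k,i) × (k-i)^n, i=0 to k
i=0: (-1)^0×C(8,0)×8^8 = 16777216
i=1: (-1)^1×C(8,1)×7^8 = -46118408
i=2: (-1)^2×C(8,2)×6^8 = 47029248
i=3: (-1)^3×C(8,3)×5^8 = -21875000
i=4: (-1)^4×C(8,4)×4^8 = 4587520
i=5: (-1)^5×C(8,5)×3^8 = -367416
i=6: (-1)^6×C(8,6)×2^8 = 7168
i=7: (-1)^7×C(8,7)×1^8 = -8
i=8: (-1)^8×C(8,8)×0^8 = 0
Total = 40320

Number of surjections = 40320


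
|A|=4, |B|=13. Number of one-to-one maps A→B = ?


An injection sends each of |A| = 4 inputs to a distinct output in B.
# injections = |B|·(|B|-1)·…·(|B|-|A|+1) = 13! / (13 - 4)!
= 13 × 12 × 11 × 10
= 17160

Number of injections = 17160


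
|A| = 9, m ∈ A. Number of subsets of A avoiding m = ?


Subsets of A avoiding m are subsets of A \ {m}, which has 8 elements.
Count = 2^(n-1) = 2^8
= 256

Number of subsets avoiding m = 256


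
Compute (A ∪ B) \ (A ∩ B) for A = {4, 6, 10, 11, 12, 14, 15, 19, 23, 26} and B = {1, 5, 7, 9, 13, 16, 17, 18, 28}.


A △ B = (A \ B) ∪ (B \ A) = elements in exactly one of A or B
A \ B = {4, 6, 10, 11, 12, 14, 15, 19, 23, 26}
B \ A = {1, 5, 7, 9, 13, 16, 17, 18, 28}
A △ B = {1, 4, 5, 6, 7, 9, 10, 11, 12, 13, 14, 15, 16, 17, 18, 19, 23, 26, 28}

A △ B = {1, 4, 5, 6, 7, 9, 10, 11, 12, 13, 14, 15, 16, 17, 18, 19, 23, 26, 28}


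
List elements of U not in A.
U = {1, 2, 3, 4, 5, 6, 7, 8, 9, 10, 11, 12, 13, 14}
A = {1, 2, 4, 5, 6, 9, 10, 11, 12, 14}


Aᶜ = U \ A = elements in U but not in A
U = {1, 2, 3, 4, 5, 6, 7, 8, 9, 10, 11, 12, 13, 14}
A = {1, 2, 4, 5, 6, 9, 10, 11, 12, 14}
Aᶜ = {3, 7, 8, 13}

Aᶜ = {3, 7, 8, 13}


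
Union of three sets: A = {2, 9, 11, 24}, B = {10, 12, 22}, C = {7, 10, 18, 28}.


A ∪ B = {2, 9, 10, 11, 12, 22, 24}
(A ∪ B) ∪ C = {2, 7, 9, 10, 11, 12, 18, 22, 24, 28}

A ∪ B ∪ C = {2, 7, 9, 10, 11, 12, 18, 22, 24, 28}


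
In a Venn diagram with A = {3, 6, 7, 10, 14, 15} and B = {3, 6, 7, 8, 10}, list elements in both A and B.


A = {3, 6, 7, 10, 14, 15}
B = {3, 6, 7, 8, 10}
Region: in both A and B
Elements: {3, 6, 7, 10}

Elements in both A and B: {3, 6, 7, 10}


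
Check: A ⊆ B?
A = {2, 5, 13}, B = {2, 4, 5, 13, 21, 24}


A ⊆ B means every element of A is in B.
All elements of A are in B.
So A ⊆ B.

Yes, A ⊆ B


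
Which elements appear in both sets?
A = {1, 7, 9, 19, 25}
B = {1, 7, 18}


A ∩ B = elements in both A and B
A = {1, 7, 9, 19, 25}
B = {1, 7, 18}
A ∩ B = {1, 7}

A ∩ B = {1, 7}


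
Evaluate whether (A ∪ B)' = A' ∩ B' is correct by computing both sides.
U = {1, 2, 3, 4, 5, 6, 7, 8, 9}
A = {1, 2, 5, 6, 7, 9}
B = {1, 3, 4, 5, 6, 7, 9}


LHS: A ∪ B = {1, 2, 3, 4, 5, 6, 7, 9}
(A ∪ B)' = U \ (A ∪ B) = {8}
A' = {3, 4, 8}, B' = {2, 8}
Claimed RHS: A' ∩ B' = {8}
Identity is VALID: LHS = RHS = {8} ✓

Identity is valid. (A ∪ B)' = A' ∩ B' = {8}


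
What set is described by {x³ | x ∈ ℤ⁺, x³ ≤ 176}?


Checking each candidate:
Condition: positive perfect cubes ≤ 176
Result = {1, 8, 27, 64, 125}

{1, 8, 27, 64, 125}


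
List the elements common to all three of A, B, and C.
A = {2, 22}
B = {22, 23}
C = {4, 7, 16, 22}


A ∩ B = {22}
(A ∩ B) ∩ C = {22}

A ∩ B ∩ C = {22}


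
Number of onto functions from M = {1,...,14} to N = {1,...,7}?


n = |M| = 14, k = |N| = 7. Surjections via inclusion-exclusion:
S(n,k) = Σ(-1)^i × C(k,i) × (k-i)^n, i=0 to k
i=0: (-1)^0×C(7,0)×7^14 = 678223072849
i=1: (-1)^1×C(7,1)×6^14 = -548549148672
i=2: (-1)^2×C(7,2)×5^14 = 128173828125
i=3: (-1)^3×C(7,3)×4^14 = -9395240960
i=4: (-1)^4×C(7,4)×3^14 = 167403915
i=5: (-1)^5×C(7,5)×2^14 = -344064
i=6: (-1)^6×C(7,6)×1^14 = 7
i=7: (-1)^7×C(7,7)×0^14 = 0
Total = 248619571200

Number of surjections = 248619571200


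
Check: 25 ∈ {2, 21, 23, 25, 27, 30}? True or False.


A = {2, 21, 23, 25, 27, 30}
Checking if 25 is in A
25 is in A → True

25 ∈ A


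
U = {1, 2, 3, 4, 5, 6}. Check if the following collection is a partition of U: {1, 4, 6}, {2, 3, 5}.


A partition requires: (1) non-empty parts, (2) pairwise disjoint, (3) union = U
Parts: {1, 4, 6}, {2, 3, 5}
Union of parts: {1, 2, 3, 4, 5, 6}
U = {1, 2, 3, 4, 5, 6}
All non-empty? True
Pairwise disjoint? True
Covers U? True

Yes, valid partition


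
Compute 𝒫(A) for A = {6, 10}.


|A| = 2, so |P(A)| = 2^2 = 4
Enumerate subsets by cardinality (0 to 2):
∅, {6}, {10}, {6, 10}

P(A) has 4 subsets: ∅, {6}, {10}, {6, 10}


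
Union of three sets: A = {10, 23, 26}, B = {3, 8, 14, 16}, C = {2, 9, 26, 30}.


A ∪ B = {3, 8, 10, 14, 16, 23, 26}
(A ∪ B) ∪ C = {2, 3, 8, 9, 10, 14, 16, 23, 26, 30}

A ∪ B ∪ C = {2, 3, 8, 9, 10, 14, 16, 23, 26, 30}


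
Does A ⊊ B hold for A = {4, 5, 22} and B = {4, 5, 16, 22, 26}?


A ⊂ B requires: A ⊆ B AND A ≠ B.
A ⊆ B? Yes
A = B? No
A ⊂ B: Yes (A is a proper subset of B)

Yes, A ⊂ B


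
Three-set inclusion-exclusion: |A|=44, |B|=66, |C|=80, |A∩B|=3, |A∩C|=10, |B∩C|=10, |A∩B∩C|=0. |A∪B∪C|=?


|A∪B∪C| = |A|+|B|+|C| - |A∩B|-|A∩C|-|B∩C| + |A∩B∩C|
= 44+66+80 - 3-10-10 + 0
= 190 - 23 + 0
= 167

|A ∪ B ∪ C| = 167


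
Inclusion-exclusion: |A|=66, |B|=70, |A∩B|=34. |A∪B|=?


|A ∪ B| = |A| + |B| - |A ∩ B|
= 66 + 70 - 34
= 102

|A ∪ B| = 102


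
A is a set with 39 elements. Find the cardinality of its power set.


Number of subsets = 2^n
= 2^39
= 549755813888

|P(A)| = 549755813888


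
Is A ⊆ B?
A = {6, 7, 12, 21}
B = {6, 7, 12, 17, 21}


A ⊆ B means every element of A is in B.
All elements of A are in B.
So A ⊆ B.

Yes, A ⊆ B


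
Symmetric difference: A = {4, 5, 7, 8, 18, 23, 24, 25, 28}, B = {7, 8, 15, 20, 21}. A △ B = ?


A △ B = (A \ B) ∪ (B \ A) = elements in exactly one of A or B
A \ B = {4, 5, 18, 23, 24, 25, 28}
B \ A = {15, 20, 21}
A △ B = {4, 5, 15, 18, 20, 21, 23, 24, 25, 28}

A △ B = {4, 5, 15, 18, 20, 21, 23, 24, 25, 28}


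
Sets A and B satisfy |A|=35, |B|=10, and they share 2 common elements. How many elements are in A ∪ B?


|A ∪ B| = |A| + |B| - |A ∩ B|
= 35 + 10 - 2
= 43

|A ∪ B| = 43


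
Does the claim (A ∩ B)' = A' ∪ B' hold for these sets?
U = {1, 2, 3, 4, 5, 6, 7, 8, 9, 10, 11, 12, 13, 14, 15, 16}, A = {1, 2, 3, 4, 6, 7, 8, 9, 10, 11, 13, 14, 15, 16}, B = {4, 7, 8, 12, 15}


LHS: A ∩ B = {4, 7, 8, 15}
(A ∩ B)' = U \ (A ∩ B) = {1, 2, 3, 5, 6, 9, 10, 11, 12, 13, 14, 16}
A' = {5, 12}, B' = {1, 2, 3, 5, 6, 9, 10, 11, 13, 14, 16}
Claimed RHS: A' ∪ B' = {1, 2, 3, 5, 6, 9, 10, 11, 12, 13, 14, 16}
Identity is VALID: LHS = RHS = {1, 2, 3, 5, 6, 9, 10, 11, 12, 13, 14, 16} ✓

Identity is valid. (A ∩ B)' = A' ∪ B' = {1, 2, 3, 5, 6, 9, 10, 11, 12, 13, 14, 16}


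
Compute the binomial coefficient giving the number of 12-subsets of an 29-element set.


C(n,k) = n! / (k!(n-k)!)
C(29,12) = 29! / (12!17!)
= 51895935

C(29,12) = 51895935


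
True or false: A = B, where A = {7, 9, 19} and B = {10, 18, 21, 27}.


Two sets are equal iff they have exactly the same elements.
A = {7, 9, 19}
B = {10, 18, 21, 27}
Differences: {7, 9, 10, 18, 19, 21, 27}
A ≠ B

No, A ≠ B


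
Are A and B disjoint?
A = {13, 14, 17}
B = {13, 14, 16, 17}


Disjoint means A ∩ B = ∅.
A ∩ B = {13, 14, 17}
A ∩ B ≠ ∅, so A and B are NOT disjoint.

No, A and B are not disjoint (A ∩ B = {13, 14, 17})


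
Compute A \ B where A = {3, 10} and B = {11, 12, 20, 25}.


A \ B = elements in A but not in B
A = {3, 10}
B = {11, 12, 20, 25}
Remove from A any elements in B
A \ B = {3, 10}

A \ B = {3, 10}


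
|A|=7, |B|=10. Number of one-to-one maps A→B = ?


An injection sends each of |A| = 7 inputs to a distinct output in B.
# injections = |B|·(|B|-1)·…·(|B|-|A|+1) = 10! / (10 - 7)!
= 10 × 9 × 8 × 7 × 6 × 5 × 4
= 604800

Number of injections = 604800


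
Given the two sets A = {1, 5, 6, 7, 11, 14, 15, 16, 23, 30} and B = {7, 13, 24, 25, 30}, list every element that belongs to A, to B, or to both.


A ∪ B = all elements in A or B (or both)
A = {1, 5, 6, 7, 11, 14, 15, 16, 23, 30}
B = {7, 13, 24, 25, 30}
A ∪ B = {1, 5, 6, 7, 11, 13, 14, 15, 16, 23, 24, 25, 30}

A ∪ B = {1, 5, 6, 7, 11, 13, 14, 15, 16, 23, 24, 25, 30}


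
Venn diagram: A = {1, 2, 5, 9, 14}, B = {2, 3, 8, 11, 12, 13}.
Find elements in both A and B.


A = {1, 2, 5, 9, 14}
B = {2, 3, 8, 11, 12, 13}
Region: in both A and B
Elements: {2}

Elements in both A and B: {2}


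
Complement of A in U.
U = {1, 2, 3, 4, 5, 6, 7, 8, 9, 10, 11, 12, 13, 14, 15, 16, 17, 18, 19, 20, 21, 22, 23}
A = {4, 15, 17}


Aᶜ = U \ A = elements in U but not in A
U = {1, 2, 3, 4, 5, 6, 7, 8, 9, 10, 11, 12, 13, 14, 15, 16, 17, 18, 19, 20, 21, 22, 23}
A = {4, 15, 17}
Aᶜ = {1, 2, 3, 5, 6, 7, 8, 9, 10, 11, 12, 13, 14, 16, 18, 19, 20, 21, 22, 23}

Aᶜ = {1, 2, 3, 5, 6, 7, 8, 9, 10, 11, 12, 13, 14, 16, 18, 19, 20, 21, 22, 23}


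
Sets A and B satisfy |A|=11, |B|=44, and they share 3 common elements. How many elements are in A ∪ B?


|A ∪ B| = |A| + |B| - |A ∩ B|
= 11 + 44 - 3
= 52

|A ∪ B| = 52


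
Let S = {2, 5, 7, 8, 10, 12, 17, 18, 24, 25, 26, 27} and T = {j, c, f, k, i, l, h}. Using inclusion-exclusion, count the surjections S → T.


n = |S| = 12, k = |T| = 7. Surjections via inclusion-exclusion:
S(n,k) = Σ(-1)^i × C(k,i) × (k-i)^n, i=0 to k
i=0: (-1)^0×C(7,0)×7^12 = 13841287201
i=1: (-1)^1×C(7,1)×6^12 = -15237476352
i=2: (-1)^2×C(7,2)×5^12 = 5126953125
i=3: (-1)^3×C(7,3)×4^12 = -587202560
i=4: (-1)^4×C(7,4)×3^12 = 18600435
i=5: (-1)^5×C(7,5)×2^12 = -86016
i=6: (-1)^6×C(7,6)×1^12 = 7
i=7: (-1)^7×C(7,7)×0^12 = 0
Total = 3162075840

Number of surjections = 3162075840


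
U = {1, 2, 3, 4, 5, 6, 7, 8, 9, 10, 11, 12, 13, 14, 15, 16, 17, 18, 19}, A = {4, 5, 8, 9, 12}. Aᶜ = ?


Aᶜ = U \ A = elements in U but not in A
U = {1, 2, 3, 4, 5, 6, 7, 8, 9, 10, 11, 12, 13, 14, 15, 16, 17, 18, 19}
A = {4, 5, 8, 9, 12}
Aᶜ = {1, 2, 3, 6, 7, 10, 11, 13, 14, 15, 16, 17, 18, 19}

Aᶜ = {1, 2, 3, 6, 7, 10, 11, 13, 14, 15, 16, 17, 18, 19}


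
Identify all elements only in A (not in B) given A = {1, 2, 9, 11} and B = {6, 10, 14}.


A = {1, 2, 9, 11}
B = {6, 10, 14}
Region: only in A (not in B)
Elements: {1, 2, 9, 11}

Elements only in A (not in B): {1, 2, 9, 11}


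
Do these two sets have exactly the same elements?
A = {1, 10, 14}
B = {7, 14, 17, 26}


Two sets are equal iff they have exactly the same elements.
A = {1, 10, 14}
B = {7, 14, 17, 26}
Differences: {1, 7, 10, 17, 26}
A ≠ B

No, A ≠ B


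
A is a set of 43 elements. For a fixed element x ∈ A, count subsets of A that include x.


Subsets of A containing x correspond to subsets of A \ {x}, which has 42 elements.
Count = 2^(n-1) = 2^42
= 4398046511104

Number of subsets containing x = 4398046511104


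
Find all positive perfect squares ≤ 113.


Checking each candidate:
Condition: positive perfect squares ≤ 113
Result = {1, 4, 9, 16, 25, 36, 49, 64, 81, 100}

{1, 4, 9, 16, 25, 36, 49, 64, 81, 100}


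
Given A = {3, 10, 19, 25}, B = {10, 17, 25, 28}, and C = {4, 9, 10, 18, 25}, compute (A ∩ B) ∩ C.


A ∩ B = {10, 25}
(A ∩ B) ∩ C = {10, 25}

A ∩ B ∩ C = {10, 25}


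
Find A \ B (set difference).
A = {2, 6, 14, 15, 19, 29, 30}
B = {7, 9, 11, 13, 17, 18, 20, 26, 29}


A \ B = elements in A but not in B
A = {2, 6, 14, 15, 19, 29, 30}
B = {7, 9, 11, 13, 17, 18, 20, 26, 29}
Remove from A any elements in B
A \ B = {2, 6, 14, 15, 19, 30}

A \ B = {2, 6, 14, 15, 19, 30}


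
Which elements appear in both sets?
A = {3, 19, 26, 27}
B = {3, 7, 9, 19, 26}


A ∩ B = elements in both A and B
A = {3, 19, 26, 27}
B = {3, 7, 9, 19, 26}
A ∩ B = {3, 19, 26}

A ∩ B = {3, 19, 26}


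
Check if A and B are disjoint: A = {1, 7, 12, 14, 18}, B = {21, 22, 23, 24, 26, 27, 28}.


Disjoint means A ∩ B = ∅.
A ∩ B = ∅
A ∩ B = ∅, so A and B are disjoint.

Yes, A and B are disjoint


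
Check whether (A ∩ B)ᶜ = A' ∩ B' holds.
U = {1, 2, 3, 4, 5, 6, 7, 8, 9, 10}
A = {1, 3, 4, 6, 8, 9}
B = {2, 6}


LHS: A ∩ B = {6}
(A ∩ B)' = U \ (A ∩ B) = {1, 2, 3, 4, 5, 7, 8, 9, 10}
A' = {2, 5, 7, 10}, B' = {1, 3, 4, 5, 7, 8, 9, 10}
Claimed RHS: A' ∩ B' = {5, 7, 10}
Identity is INVALID: LHS = {1, 2, 3, 4, 5, 7, 8, 9, 10} but the RHS claimed here equals {5, 7, 10}. The correct form is (A ∩ B)' = A' ∪ B'.

Identity is invalid: (A ∩ B)' = {1, 2, 3, 4, 5, 7, 8, 9, 10} but A' ∩ B' = {5, 7, 10}. The correct De Morgan law is (A ∩ B)' = A' ∪ B'.


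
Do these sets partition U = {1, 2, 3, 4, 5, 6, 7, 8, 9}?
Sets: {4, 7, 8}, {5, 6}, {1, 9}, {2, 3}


A partition requires: (1) non-empty parts, (2) pairwise disjoint, (3) union = U
Parts: {4, 7, 8}, {5, 6}, {1, 9}, {2, 3}
Union of parts: {1, 2, 3, 4, 5, 6, 7, 8, 9}
U = {1, 2, 3, 4, 5, 6, 7, 8, 9}
All non-empty? True
Pairwise disjoint? True
Covers U? True

Yes, valid partition


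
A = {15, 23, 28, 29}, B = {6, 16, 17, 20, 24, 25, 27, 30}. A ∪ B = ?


A ∪ B = all elements in A or B (or both)
A = {15, 23, 28, 29}
B = {6, 16, 17, 20, 24, 25, 27, 30}
A ∪ B = {6, 15, 16, 17, 20, 23, 24, 25, 27, 28, 29, 30}

A ∪ B = {6, 15, 16, 17, 20, 23, 24, 25, 27, 28, 29, 30}


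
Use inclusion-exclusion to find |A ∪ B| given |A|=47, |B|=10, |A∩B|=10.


|A ∪ B| = |A| + |B| - |A ∩ B|
= 47 + 10 - 10
= 47

|A ∪ B| = 47


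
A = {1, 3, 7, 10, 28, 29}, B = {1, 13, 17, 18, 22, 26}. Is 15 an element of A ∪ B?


A = {1, 3, 7, 10, 28, 29}, B = {1, 13, 17, 18, 22, 26}
A ∪ B = all elements in A or B
A ∪ B = {1, 3, 7, 10, 13, 17, 18, 22, 26, 28, 29}
Checking if 15 ∈ A ∪ B
15 is not in A ∪ B → False

15 ∉ A ∪ B


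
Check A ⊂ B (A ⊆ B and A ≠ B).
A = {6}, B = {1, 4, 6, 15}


A ⊂ B requires: A ⊆ B AND A ≠ B.
A ⊆ B? Yes
A = B? No
A ⊂ B: Yes (A is a proper subset of B)

Yes, A ⊂ B


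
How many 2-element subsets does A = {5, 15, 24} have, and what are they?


|A| = 3, so A has C(3,2) = 3 subsets of size 2.
Enumerate by choosing 2 elements from A at a time:
{5, 15}, {5, 24}, {15, 24}

2-element subsets (3 total): {5, 15}, {5, 24}, {15, 24}


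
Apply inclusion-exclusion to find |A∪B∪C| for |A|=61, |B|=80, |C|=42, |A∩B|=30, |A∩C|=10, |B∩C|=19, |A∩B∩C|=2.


|A∪B∪C| = |A|+|B|+|C| - |A∩B|-|A∩C|-|B∩C| + |A∩B∩C|
= 61+80+42 - 30-10-19 + 2
= 183 - 59 + 2
= 126

|A ∪ B ∪ C| = 126


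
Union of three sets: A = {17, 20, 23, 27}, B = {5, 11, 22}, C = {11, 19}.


A ∪ B = {5, 11, 17, 20, 22, 23, 27}
(A ∪ B) ∪ C = {5, 11, 17, 19, 20, 22, 23, 27}

A ∪ B ∪ C = {5, 11, 17, 19, 20, 22, 23, 27}
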